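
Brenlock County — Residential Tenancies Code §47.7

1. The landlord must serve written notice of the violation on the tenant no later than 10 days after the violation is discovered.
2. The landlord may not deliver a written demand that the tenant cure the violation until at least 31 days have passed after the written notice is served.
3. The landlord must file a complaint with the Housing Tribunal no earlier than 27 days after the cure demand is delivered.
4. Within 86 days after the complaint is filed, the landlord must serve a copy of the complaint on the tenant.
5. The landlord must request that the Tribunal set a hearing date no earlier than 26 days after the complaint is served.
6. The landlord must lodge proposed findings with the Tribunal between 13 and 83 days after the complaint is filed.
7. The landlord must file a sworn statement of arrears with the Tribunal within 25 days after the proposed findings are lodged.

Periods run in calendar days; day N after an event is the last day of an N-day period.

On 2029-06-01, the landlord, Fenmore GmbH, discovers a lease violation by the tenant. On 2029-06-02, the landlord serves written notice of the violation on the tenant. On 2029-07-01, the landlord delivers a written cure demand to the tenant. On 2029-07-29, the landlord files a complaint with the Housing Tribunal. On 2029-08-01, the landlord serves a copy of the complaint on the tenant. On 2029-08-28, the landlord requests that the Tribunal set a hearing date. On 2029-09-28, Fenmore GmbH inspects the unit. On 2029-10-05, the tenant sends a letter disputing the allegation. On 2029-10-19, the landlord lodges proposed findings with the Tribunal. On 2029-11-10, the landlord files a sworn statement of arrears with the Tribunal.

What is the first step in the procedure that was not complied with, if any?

Step 2

Step 1 — counting 10 days from 2029-06-01 (when the violation is discovered) gives a deadline of 2029-06-11; done 2029-06-02 — timely.
Step 2 — must wait 31 days from 2029-06-02 (when the written notice is served), so not before 2029-07-03; done 2029-07-01 — 2 days too early.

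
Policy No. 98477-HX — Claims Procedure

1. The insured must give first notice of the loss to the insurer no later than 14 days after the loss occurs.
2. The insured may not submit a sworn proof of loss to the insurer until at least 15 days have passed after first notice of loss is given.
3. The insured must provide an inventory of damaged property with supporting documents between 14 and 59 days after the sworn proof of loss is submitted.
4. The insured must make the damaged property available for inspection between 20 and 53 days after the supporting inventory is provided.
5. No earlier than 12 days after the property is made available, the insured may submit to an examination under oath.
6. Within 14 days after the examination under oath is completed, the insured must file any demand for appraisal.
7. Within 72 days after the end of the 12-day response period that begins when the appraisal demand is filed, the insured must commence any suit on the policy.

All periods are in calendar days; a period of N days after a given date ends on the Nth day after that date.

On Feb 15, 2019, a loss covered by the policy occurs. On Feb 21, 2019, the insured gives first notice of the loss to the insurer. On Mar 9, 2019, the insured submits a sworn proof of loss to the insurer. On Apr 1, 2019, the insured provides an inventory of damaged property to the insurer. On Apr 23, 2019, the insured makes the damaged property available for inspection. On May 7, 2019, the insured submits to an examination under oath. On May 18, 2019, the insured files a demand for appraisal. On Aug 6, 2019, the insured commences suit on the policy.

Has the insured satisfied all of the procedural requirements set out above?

Yes

(1) due by Feb 15, 2019 + 14 days = Mar 1, 2019; Feb 21, 2019 is within that limit.
(2) permitted from Feb 21, 2019 + 15 days = Mar 8, 2019 onward; Mar 9, 2019 is on or after that date.
(3) the permitted window runs from Mar 9, 2019 + 14 = Mar 23, 2019 to Mar 9, 2019 + 59 = May 7, 2019; Apr 1, 2019 falls inside that range.
(4) the permitted window runs from Apr 1, 2019 + 20 = Apr 21, 2019 to Apr 1, 2019 + 53 = May 24, 2019; Apr 23, 2019 falls inside that range.
(5) permitted from Apr 23, 2019 + 12 days = May 5, 2019 onward; done May 7, 2019, after the minimum wait.
(6) due by May 7, 2019 + 14 days = May 21, 2019; May 18, 2019 is within that limit.
(7) due by May 30, 2019 + 72 days = Aug 10, 2019; Aug 6, 2019 is within that limit.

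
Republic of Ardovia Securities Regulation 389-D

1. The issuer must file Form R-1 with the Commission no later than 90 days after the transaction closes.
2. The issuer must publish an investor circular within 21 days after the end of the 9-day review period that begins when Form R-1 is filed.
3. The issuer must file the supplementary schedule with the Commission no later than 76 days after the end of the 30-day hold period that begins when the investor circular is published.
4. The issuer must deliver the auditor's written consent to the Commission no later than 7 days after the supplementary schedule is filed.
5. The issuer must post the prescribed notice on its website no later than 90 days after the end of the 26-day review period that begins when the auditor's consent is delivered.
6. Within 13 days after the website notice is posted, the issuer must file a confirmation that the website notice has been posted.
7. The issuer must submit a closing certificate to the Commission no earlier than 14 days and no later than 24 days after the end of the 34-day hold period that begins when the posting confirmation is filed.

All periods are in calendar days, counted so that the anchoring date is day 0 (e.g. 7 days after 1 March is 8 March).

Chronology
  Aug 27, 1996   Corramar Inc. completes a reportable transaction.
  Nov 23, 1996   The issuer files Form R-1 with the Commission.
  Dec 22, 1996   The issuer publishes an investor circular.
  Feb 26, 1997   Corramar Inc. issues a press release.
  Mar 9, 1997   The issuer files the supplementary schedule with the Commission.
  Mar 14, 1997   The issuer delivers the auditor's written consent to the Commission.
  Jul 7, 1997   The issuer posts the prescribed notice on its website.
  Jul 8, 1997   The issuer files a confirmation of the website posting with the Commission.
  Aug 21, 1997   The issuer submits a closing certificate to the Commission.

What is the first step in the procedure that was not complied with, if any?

Step 7

Step 1: 90 days after Aug 27, 1996 (when the transaction closes) is Nov 25, 1996; completed Nov 23, 1996, before the deadline.
Step 2: 21 days after Dec 2, 1996 (end of the 9-day review period, which began when Form R-1 is filed on Nov 23, 1996) is Dec 23, 1996; completed Dec 22, 1996, before the deadline.
Step 3: 76 days after Jan 21, 1997 (end of the 30-day hold period, which began when the investor circular is published on Dec 22, 1996) is Apr 7, 1997; done Mar 9, 1997 — timely.
Step 4: 7 days after Mar 9, 1997 (when the supplementary schedule is filed) is Mar 16, 1997; Mar 14, 1997 is within that limit.
Step 5: 90 days after Apr 9, 1997 (end of the 26-day review period, which began when the auditor's consent is delivered on Mar 14, 1997) is Jul 8, 1997; completed Jul 7, 1997, before the deadline.
Step 6: 13 days after Jul 7, 1997 (when the website notice is posted) is Jul 20, 1997; Jul 8, 1997 is within that limit.
Step 7: the window is 14–24 days after Aug 11, 1997 (end of the 34-day hold period, which began when the posting confirmation is filed on Jul 8, 1997), so Aug 25, 1997 through Sep 4, 1997; done Aug 21, 1997 — 4 days before the window opened.
The analysis stops there.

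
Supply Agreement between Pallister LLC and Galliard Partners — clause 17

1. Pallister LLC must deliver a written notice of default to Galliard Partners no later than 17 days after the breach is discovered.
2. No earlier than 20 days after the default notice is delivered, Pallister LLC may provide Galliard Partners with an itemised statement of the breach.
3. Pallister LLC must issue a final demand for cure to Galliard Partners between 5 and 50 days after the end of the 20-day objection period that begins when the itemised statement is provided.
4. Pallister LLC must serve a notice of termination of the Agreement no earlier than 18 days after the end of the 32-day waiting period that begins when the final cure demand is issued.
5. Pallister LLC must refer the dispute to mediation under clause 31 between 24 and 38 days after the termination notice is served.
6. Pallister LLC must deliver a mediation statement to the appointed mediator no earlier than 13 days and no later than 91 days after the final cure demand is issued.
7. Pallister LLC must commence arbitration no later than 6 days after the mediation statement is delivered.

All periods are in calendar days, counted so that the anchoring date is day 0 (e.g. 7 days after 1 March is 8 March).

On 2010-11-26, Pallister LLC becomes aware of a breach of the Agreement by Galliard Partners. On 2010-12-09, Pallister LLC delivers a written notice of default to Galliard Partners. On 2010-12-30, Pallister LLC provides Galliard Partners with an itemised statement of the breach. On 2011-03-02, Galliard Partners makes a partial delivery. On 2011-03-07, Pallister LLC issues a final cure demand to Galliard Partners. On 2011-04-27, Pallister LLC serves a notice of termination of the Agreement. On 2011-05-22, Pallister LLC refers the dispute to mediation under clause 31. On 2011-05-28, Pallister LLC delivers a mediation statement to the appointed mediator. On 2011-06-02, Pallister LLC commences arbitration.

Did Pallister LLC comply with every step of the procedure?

Step 1 — counting 17 days from 2010-11-26 (when the breach is discovered) gives a deadline of 2010-12-13; completed 2010-12-09, before the deadline.
Step 2 — must wait 20 days from 2010-12-09 (when the default notice is delivered), so not before 2010-12-29; done 2010-12-30, after the minimum wait.
Step 3 — 5 and 50 days from 2011-01-19 (end of the 20-day objection period, which began when the itemised statement is provided on 2010-12-30) are 2011-01-24 and 2011-03-10 respectively; 2011-03-07 falls inside that range.
Step 4 — must wait 18 days from 2011-04-08 (end of the 32-day waiting period, which began when the final cure demand is issued on 2011-03-07), so not before 2011-04-26; 2011-04-27 is on or after that date.
Step 5 — 24 and 38 days from 2011-04-27 (when the termination notice is served) are 2011-05-21 and 2011-06-04 respectively; done 2011-05-22 — within the window.
Step 6 — 13 and 91 days from 2011-03-07 (when the final cure demand is issued) are 2011-03-20 and 2011-06-06 respectively; done 2011-05-28, which is between those dates.
Step 7 — counting 6 days from 2011-05-28 (when the mediation statement is delivered) gives a deadline of 2011-06-03; 2011-06-02 is within that limit.

Yes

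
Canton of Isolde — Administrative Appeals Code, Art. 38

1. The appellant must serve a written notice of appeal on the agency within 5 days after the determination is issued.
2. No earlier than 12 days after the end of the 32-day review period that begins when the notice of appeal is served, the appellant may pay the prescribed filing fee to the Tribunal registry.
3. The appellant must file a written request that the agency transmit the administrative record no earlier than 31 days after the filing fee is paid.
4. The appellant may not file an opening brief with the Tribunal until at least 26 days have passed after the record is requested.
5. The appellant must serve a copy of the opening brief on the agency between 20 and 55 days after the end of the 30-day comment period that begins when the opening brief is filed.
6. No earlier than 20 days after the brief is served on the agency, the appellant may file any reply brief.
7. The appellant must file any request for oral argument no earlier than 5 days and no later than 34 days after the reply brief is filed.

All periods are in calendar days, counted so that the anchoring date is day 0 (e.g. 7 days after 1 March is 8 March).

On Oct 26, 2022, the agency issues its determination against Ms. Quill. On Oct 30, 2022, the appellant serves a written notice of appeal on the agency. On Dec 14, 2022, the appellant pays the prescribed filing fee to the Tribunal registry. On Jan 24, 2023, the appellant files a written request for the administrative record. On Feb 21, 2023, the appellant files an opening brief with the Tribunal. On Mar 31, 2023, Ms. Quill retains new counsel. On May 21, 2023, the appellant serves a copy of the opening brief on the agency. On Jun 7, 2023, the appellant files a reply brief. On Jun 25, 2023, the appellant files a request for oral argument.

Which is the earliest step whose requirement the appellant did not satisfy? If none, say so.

Step 5

Step 1 — counting 5 days from Oct 26, 2022 (when the determination is issued) gives a deadline of Oct 31, 2022; done Oct 30, 2022 — timely.
Step 2 — must wait 12 days from Dec 1, 2022 (end of the 32-day review period, which began when the notice of appeal is served on Oct 30, 2022), so not before Dec 13, 2022; Dec 14, 2022 is on or after that date.
Step 3 — must wait 31 days from Dec 14, 2022 (when the filing fee is paid), so not before Jan 14, 2023; done Jan 24, 2023 — permitted.
Step 4 — must wait 26 days from Jan 24, 2023 (when the record is requested), so not before Feb 19, 2023; done Feb 21, 2023 — permitted.
Step 5 — 20 and 55 days from Mar 23, 2023 (end of the 30-day comment period, which began when the opening brief is filed on Feb 21, 2023) are Apr 12, 2023 and May 17, 2023 respectively; done May 21, 2023 — 4 days after the window closed.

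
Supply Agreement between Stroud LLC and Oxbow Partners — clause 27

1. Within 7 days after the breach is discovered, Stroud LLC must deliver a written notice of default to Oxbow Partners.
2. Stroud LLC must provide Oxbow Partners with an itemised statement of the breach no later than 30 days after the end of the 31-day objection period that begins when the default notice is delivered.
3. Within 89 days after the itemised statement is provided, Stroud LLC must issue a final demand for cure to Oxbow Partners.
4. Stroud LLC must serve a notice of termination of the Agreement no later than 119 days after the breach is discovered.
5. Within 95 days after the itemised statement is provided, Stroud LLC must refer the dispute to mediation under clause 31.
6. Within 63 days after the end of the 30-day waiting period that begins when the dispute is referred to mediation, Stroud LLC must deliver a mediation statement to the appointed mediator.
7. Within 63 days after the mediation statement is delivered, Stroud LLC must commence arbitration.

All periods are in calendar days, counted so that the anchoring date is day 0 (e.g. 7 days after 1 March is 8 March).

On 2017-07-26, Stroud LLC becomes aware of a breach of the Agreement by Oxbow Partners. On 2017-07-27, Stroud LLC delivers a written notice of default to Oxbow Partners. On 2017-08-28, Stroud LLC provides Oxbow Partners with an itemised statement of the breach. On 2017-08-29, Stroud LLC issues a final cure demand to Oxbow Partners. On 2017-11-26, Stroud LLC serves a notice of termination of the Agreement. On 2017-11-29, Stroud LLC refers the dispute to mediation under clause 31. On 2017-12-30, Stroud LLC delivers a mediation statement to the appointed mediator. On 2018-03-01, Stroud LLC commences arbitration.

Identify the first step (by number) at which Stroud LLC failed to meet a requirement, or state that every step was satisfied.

Step 1 — counting 7 days from 2017-07-26 (when the breach is discovered) gives a deadline of 2017-08-02; 2017-07-27 is within that limit.
Step 2 — counting 30 days from 2017-08-27 (end of the 31-day objection period, which began when the default notice is delivered on 2017-07-27) gives a deadline of 2017-09-26; 2017-08-28 is within that limit.
Step 3 — counting 89 days from 2017-08-28 (when the itemised statement is provided) gives a deadline of 2017-11-25; completed 2017-08-29, before the deadline.
Step 4 — counting 119 days from 2017-07-26 (when the breach is discovered) gives a deadline of 2017-11-22; 2017-11-26 misses that deadline by 4 days.
The analysis stops there.

Step 4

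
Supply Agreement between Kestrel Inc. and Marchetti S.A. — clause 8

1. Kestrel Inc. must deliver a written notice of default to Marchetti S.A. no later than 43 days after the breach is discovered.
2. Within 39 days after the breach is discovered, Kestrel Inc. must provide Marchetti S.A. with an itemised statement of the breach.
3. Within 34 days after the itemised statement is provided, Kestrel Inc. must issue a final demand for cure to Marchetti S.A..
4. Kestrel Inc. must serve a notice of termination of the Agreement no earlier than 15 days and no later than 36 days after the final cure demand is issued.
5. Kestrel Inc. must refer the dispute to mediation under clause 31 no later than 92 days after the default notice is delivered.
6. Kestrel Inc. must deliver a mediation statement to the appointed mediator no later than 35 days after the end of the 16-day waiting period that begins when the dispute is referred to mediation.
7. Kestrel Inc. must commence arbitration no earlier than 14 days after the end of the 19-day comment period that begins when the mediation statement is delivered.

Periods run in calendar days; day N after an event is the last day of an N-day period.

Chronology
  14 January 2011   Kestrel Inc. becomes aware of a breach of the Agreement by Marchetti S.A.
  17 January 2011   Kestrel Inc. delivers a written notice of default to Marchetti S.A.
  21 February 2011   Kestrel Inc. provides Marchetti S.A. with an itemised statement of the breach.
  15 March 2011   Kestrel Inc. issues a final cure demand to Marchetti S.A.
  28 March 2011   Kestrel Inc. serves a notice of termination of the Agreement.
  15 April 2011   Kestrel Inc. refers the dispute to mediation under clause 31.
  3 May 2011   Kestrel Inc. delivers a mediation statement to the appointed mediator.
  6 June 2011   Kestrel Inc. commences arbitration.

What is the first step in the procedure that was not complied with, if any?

Step 1 — counting 43 days from 14 January 2011 (when the breach is discovered) gives a deadline of 26 February 2011; completed 17 January 2011, before the deadline.
Step 2 — counting 39 days from 14 January 2011 (when the breach is discovered) gives a deadline of 22 February 2011; completed 21 February 2011, before the deadline.
Step 3 — counting 34 days from 21 February 2011 (when the itemised statement is provided) gives a deadline of 27 March 2011; done 15 March 2011 — timely.
Step 4 — 15 and 36 days from 15 March 2011 (when the final cure demand is issued) are 30 March 2011 and 20 April 2011 respectively; 28 March 2011 is 2 days too early.

Step 4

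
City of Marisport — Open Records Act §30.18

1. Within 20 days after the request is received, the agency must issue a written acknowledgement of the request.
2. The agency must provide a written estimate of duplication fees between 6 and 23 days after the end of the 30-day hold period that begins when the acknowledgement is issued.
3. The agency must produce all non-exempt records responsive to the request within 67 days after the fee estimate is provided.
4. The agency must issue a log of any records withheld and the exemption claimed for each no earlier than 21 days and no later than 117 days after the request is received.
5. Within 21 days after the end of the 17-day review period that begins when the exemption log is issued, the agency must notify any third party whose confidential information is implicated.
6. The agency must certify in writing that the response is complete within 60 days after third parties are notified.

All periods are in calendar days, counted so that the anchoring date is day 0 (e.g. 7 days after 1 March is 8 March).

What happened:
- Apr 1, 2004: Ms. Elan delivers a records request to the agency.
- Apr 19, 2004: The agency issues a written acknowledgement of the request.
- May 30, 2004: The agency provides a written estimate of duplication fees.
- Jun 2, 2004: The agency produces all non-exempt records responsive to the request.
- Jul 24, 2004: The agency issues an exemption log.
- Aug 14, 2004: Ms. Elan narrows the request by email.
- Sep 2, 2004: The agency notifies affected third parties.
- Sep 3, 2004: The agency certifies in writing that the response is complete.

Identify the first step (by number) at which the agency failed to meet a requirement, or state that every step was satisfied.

Step 5

Step 1 — counting 20 days from Apr 1, 2004 (when the request is received) gives a deadline of Apr 21, 2004; Apr 19, 2004 is within that limit.
Step 2 — 6 and 23 days from May 19, 2004 (end of the 30-day hold period, which began when the acknowledgement is issued on Apr 19, 2004) are May 25, 2004 and Jun 11, 2004 respectively; May 30, 2004 falls inside that range.
Step 3 — counting 67 days from May 30, 2004 (when the fee estimate is provided) gives a deadline of Aug 5, 2004; Jun 2, 2004 is within that limit.
Step 4 — 21 and 117 days from Apr 1, 2004 (when the request is received) are Apr 22, 2004 and Jul 27, 2004 respectively; done Jul 24, 2004 — within the window.
Step 5 — counting 21 days from Aug 10, 2004 (end of the 17-day review period, which began when the exemption log is issued on Jul 24, 2004) gives a deadline of Aug 31, 2004; Sep 2, 2004 misses that deadline by 2 days.
The analysis stops there.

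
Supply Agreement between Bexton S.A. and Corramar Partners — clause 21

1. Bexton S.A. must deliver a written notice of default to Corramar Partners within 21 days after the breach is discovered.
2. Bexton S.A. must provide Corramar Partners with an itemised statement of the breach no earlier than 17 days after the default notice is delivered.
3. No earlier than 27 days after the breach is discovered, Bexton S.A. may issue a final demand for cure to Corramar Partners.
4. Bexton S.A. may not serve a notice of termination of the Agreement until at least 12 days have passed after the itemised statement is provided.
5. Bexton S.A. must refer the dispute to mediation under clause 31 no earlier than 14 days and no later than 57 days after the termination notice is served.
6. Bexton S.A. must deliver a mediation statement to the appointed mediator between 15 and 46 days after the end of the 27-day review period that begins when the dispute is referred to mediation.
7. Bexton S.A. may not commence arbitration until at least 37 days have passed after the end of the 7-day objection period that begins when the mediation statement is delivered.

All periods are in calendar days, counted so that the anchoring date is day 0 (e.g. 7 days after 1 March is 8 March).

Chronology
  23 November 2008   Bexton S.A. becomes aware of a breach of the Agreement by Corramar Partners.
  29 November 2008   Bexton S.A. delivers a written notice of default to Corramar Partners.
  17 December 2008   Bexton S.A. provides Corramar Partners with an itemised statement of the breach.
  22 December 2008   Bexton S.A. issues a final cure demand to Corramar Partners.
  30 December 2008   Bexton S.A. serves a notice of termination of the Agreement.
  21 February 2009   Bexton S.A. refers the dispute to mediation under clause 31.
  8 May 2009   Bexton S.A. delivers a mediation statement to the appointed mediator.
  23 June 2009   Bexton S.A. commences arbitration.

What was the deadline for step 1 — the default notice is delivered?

14 December 2008

Step 1 runs from 23 November 2008, when the breach is discovered. 21 days after 23 November 2008 is 14 December 2008.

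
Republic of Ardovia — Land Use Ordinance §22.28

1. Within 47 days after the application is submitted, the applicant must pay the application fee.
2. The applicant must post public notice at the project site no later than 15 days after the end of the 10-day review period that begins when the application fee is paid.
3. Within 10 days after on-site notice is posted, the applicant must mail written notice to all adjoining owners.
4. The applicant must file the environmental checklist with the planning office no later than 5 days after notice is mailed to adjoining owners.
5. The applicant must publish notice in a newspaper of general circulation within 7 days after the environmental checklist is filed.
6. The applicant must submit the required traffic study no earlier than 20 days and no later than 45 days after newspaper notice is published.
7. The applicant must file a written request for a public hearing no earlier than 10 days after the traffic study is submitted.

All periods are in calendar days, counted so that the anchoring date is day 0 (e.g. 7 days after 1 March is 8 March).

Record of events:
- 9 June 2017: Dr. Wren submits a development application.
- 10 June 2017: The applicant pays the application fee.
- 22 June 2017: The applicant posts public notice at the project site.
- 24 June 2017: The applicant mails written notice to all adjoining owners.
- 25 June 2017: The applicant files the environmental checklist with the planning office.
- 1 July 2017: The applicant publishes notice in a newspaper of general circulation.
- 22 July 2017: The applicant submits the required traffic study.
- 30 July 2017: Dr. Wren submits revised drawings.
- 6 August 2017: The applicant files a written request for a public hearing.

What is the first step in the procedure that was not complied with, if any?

None — every step was satisfied

(1) due by 9 June 2017 + 47 days = 26 July 2017; completed 10 June 2017, before the deadline.
(2) due by 20 June 2017 + 15 days = 5 July 2017; 22 June 2017 is within that limit.
(3) due by 22 June 2017 + 10 days = 2 July 2017; 24 June 2017 is within that limit.
(4) due by 24 June 2017 + 5 days = 29 June 2017; done 25 June 2017 — timely.
(5) due by 25 June 2017 + 7 days = 2 July 2017; completed 1 July 2017, before the deadline.
(6) the permitted window runs from 1 July 2017 + 20 = 21 July 2017 to 1 July 2017 + 45 = 15 August 2017; done 22 July 2017, which is between those dates.
(7) permitted from 22 July 2017 + 10 days = 1 August 2017 onward; done 6 August 2017, after the minimum wait.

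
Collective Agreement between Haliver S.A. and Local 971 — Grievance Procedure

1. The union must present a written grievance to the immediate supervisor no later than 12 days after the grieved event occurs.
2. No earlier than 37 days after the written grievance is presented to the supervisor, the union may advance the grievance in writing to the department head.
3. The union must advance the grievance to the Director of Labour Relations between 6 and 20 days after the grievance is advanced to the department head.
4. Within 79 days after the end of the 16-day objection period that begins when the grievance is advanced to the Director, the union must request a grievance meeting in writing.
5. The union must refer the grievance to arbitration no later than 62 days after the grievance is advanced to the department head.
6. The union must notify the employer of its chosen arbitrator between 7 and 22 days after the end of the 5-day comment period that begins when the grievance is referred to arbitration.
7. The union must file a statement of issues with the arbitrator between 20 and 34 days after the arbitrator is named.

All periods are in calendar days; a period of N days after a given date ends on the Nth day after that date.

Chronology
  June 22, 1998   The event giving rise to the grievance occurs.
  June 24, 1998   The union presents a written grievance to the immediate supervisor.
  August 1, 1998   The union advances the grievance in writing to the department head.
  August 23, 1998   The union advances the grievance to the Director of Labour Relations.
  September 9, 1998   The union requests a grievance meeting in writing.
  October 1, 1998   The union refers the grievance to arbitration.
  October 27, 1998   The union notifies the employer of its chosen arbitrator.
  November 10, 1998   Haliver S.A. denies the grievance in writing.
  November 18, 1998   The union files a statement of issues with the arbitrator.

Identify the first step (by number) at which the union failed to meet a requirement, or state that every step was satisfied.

Step 3

Step 1 — counting 12 days from June 22, 1998 (when the grieved event occurs) gives a deadline of July 4, 1998; completed June 24, 1998, before the deadline.
Step 2 — must wait 37 days from June 24, 1998 (when the written grievance is presented to the supervisor), so not before July 31, 1998; done August 1, 1998, after the minimum wait.
Step 3 — 6 and 20 days from August 1, 1998 (when the grievance is advanced to the department head) are August 7, 1998 and August 21, 1998 respectively; August 23, 1998 is 2 days past the end of the window.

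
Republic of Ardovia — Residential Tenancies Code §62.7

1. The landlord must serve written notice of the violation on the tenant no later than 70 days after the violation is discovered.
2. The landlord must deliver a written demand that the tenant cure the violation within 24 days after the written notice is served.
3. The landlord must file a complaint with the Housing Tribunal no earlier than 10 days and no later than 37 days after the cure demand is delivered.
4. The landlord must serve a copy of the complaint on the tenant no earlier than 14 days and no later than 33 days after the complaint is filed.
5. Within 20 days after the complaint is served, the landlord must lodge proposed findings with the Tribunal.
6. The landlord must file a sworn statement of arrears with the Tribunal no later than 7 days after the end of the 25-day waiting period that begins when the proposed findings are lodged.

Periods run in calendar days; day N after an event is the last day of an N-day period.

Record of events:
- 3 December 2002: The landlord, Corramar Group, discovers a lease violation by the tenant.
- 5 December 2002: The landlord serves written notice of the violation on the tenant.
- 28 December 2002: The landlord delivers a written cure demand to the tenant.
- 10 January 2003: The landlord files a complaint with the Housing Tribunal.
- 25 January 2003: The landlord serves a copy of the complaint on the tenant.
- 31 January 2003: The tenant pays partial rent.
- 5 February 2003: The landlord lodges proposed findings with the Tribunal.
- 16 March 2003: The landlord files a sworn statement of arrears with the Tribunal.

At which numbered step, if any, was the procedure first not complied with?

Step 1: 70 days after 3 December 2002 (when the violation is discovered) is 11 February 2003; 5 December 2002 is within that limit.
Step 2: 24 days after 5 December 2002 (when the written notice is served) is 29 December 2002; completed 28 December 2002, before the deadline.
Step 3: the window is 10–37 days after 28 December 2002 (when the cure demand is delivered), so 7 January 2003 through 3 February 2003; 10 January 2003 falls inside that range.
Step 4: the window is 14–33 days after 10 January 2003 (when the complaint is filed), so 24 January 2003 through 12 February 2003; done 25 January 2003 — within the window.
Step 5: 20 days after 25 January 2003 (when the complaint is served) is 14 February 2003; done 5 February 2003 — timely.
Step 6: 7 days after 2 March 2003 (end of the 25-day waiting period, which began when the proposed findings are lodged on 5 February 2003) is 9 March 2003; not done until 16 March 2003, 7 days after the deadline.

Step 6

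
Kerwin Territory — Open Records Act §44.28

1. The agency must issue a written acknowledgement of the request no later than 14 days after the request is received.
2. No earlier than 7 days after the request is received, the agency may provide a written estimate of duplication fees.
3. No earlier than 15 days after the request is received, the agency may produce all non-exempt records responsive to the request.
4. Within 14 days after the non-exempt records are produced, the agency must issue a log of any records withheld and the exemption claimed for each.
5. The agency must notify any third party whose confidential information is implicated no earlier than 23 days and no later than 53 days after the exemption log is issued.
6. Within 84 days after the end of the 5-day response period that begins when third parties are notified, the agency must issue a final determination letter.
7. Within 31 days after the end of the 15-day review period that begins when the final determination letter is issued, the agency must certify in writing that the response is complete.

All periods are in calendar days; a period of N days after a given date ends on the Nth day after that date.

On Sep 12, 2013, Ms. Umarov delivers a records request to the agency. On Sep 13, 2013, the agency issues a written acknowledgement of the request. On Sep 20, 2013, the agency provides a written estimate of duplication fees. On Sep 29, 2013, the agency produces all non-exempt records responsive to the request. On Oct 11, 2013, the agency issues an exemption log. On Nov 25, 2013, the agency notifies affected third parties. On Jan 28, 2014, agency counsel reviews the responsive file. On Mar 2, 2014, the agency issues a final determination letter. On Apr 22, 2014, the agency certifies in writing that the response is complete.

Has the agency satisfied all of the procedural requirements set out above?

(1) due by Sep 12, 2013 + 14 days = Sep 26, 2013; completed Sep 13, 2013, before the deadline.
(2) permitted from Sep 12, 2013 + 7 days = Sep 19, 2013 onward; Sep 20, 2013 is on or after that date.
(3) permitted from Sep 12, 2013 + 15 days = Sep 27, 2013 onward; done Sep 29, 2013, after the minimum wait.
(4) due by Sep 29, 2013 + 14 days = Oct 13, 2013; Oct 11, 2013 is within that limit.
(5) the permitted window runs from Oct 11, 2013 + 23 = Nov 3, 2013 to Oct 11, 2013 + 53 = Dec 3, 2013; done Nov 25, 2013 — within the window.
(6) due by Nov 30, 2013 + 84 days = Feb 22, 2014; done Mar 2, 2014 — 8 days late.
No need to go further; step 6 was not satisfied.

No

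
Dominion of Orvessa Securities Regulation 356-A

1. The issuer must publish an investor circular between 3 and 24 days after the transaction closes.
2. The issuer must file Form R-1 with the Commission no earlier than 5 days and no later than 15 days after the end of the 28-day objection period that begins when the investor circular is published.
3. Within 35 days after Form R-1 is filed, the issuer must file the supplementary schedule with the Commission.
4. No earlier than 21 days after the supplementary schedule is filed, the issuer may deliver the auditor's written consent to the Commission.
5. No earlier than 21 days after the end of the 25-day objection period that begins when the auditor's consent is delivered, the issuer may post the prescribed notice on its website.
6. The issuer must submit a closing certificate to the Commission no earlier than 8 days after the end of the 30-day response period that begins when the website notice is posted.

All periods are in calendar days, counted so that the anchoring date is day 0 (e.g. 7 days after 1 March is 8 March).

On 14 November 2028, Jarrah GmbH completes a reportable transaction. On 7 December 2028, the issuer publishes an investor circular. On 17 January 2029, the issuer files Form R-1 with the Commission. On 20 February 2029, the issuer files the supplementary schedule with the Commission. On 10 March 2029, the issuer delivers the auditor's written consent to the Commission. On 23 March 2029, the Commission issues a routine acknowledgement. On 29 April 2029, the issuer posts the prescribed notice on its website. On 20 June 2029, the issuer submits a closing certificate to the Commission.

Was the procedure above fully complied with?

(1) the permitted window runs from 14 November 2028 + 3 = 17 November 2028 to 14 November 2028 + 24 = 8 December 2028; done 7 December 2028, which is between those dates.
(2) the permitted window runs from 4 January 2029 + 5 = 9 January 2029 to 4 January 2029 + 15 = 19 January 2029; done 17 January 2029 — within the window.
(3) due by 17 January 2029 + 35 days = 21 February 2029; done 20 February 2029 — timely.
(4) permitted from 20 February 2029 + 21 days = 13 March 2029 onward; done 10 March 2029 — 3 days too early.
That is the first point of non-compliance.

No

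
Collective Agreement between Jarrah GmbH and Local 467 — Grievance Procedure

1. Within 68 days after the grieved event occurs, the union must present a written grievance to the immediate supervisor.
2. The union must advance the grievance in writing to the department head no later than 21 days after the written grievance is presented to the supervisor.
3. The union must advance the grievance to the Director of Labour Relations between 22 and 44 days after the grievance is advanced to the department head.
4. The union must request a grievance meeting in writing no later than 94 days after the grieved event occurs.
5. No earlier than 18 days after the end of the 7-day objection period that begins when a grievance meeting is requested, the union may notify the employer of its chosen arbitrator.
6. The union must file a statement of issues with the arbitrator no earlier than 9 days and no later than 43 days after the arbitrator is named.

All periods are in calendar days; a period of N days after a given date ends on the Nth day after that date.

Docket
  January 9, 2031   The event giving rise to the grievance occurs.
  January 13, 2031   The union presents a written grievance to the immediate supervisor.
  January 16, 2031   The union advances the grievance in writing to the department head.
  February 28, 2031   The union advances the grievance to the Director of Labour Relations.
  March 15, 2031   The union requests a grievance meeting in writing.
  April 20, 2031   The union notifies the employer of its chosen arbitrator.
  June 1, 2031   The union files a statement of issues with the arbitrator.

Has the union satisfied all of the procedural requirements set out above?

Yes

(1) due by January 9, 2031 + 68 days = March 18, 2031; completed January 13, 2031, before the deadline.
(2) due by January 13, 2031 + 21 days = February 3, 2031; done January 16, 2031 — timely.
(3) the permitted window runs from January 16, 2031 + 22 = February 7, 2031 to January 16, 2031 + 44 = March 1, 2031; done February 28, 2031 — within the window.
(4) due by January 9, 2031 + 94 days = April 13, 2031; March 15, 2031 is within that limit.
(5) permitted from March 22, 2031 + 18 days = April 9, 2031 onward; done April 20, 2031, after the minimum wait.
(6) the permitted window runs from April 20, 2031 + 9 = April 29, 2031 to April 20, 2031 + 43 = June 2, 2031; done June 1, 2031 — within the window.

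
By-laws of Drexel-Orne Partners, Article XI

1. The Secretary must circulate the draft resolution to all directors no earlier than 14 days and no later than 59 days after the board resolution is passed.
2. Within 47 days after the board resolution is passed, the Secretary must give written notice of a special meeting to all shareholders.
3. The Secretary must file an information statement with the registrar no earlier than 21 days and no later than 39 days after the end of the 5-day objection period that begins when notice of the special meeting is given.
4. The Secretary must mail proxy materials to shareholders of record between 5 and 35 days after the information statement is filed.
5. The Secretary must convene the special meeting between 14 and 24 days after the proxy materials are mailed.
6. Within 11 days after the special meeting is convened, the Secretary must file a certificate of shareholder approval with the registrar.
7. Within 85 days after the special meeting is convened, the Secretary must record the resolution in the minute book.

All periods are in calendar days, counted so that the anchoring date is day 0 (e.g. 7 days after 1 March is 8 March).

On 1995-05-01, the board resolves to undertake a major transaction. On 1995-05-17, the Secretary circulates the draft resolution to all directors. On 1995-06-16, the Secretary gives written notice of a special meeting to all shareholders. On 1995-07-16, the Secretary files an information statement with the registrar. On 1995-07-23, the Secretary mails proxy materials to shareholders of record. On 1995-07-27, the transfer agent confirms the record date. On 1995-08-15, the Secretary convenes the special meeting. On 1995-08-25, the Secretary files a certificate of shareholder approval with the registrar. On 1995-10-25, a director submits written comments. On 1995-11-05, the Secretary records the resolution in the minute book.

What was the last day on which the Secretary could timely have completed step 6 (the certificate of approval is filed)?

Step 6 runs from 1995-08-15, when the special meeting is convened. 11 days after 1995-08-15 is 1995-08-26.

1995-08-26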